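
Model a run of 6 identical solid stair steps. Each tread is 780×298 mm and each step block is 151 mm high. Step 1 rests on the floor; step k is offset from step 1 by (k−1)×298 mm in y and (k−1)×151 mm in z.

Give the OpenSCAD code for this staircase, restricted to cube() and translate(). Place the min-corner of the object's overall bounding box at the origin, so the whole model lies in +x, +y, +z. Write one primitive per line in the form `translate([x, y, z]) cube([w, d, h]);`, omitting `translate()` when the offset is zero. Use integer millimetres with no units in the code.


cube([780, 298, 151]);
translate([0, 298, 151]) cube([780, 298, 151]);
translate([0, 596, 302]) cube([780, 298, 151]);
translate([0, 894, 453]) cube([780, 298, 151]);
translate([0, 1192, 604]) cube([780, 298, 151]);
translate([0, 1490, 755]) cube([780, 298, 151]);


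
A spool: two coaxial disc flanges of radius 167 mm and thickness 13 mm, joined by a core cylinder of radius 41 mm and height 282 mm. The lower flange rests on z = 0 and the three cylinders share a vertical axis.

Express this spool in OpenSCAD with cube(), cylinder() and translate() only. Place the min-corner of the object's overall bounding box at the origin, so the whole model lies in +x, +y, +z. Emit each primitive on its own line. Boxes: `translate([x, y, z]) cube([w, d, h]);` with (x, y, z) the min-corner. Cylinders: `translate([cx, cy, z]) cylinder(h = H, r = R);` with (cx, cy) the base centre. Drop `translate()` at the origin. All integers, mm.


translate([167, 167, 0]) cylinder(h = 13, r = 167);
translate([167, 167, 13]) cylinder(h = 282, r = 41);
translate([167, 167, 295]) cylinder(h = 13, r = 167);


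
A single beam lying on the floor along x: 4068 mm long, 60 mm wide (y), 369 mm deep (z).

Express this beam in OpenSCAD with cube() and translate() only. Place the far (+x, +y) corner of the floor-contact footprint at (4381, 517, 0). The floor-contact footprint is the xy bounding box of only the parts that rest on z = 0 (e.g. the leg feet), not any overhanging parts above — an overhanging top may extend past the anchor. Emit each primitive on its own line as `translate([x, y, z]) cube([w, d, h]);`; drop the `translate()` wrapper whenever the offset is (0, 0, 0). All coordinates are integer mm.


translate([313, 457, 0]) cube([4068, 60, 369]);


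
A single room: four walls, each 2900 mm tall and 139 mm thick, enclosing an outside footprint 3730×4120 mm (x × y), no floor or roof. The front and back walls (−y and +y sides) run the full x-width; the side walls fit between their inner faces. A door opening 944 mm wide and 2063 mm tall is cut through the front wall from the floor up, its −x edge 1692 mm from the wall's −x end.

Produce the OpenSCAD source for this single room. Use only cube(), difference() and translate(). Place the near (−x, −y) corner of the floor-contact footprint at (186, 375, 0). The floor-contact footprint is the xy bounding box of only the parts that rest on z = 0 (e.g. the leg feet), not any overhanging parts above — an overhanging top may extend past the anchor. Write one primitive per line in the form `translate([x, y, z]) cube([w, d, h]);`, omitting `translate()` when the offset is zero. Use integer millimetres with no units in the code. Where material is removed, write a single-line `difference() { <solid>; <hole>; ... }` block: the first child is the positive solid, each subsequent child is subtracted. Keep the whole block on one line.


difference() { translate([186, 375, 0]) cube([3730, 139, 2900]); translate([1878, 375, 0]) cube([944, 139, 2063]); }
translate([186, 4356, 0]) cube([3730, 139, 2900]);
translate([186, 514, 0]) cube([139, 3842, 2900]);
translate([3777, 514, 0]) cube([139, 3842, 2900]);


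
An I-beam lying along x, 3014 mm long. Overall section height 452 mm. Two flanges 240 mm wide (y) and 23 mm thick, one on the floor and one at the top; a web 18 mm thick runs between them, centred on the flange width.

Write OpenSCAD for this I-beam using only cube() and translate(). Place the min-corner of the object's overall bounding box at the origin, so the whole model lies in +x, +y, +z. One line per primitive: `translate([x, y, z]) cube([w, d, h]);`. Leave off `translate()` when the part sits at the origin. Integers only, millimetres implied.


cube([3014, 240, 23]);
translate([0, 111, 23]) cube([3014, 18, 406]);
translate([0, 0, 429]) cube([3014, 240, 23]);


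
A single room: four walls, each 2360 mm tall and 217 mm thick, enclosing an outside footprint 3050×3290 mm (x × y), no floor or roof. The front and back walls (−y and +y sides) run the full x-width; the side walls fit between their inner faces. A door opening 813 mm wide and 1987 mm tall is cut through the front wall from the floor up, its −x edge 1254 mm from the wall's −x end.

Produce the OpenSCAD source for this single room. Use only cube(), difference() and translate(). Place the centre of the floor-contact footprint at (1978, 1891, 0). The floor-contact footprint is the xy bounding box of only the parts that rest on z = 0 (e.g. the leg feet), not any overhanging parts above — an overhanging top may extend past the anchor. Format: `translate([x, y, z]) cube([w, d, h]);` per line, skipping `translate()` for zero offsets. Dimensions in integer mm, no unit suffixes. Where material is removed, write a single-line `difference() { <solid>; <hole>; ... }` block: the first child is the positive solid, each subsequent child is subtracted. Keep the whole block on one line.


difference() { translate([453, 246, 0]) cube([3050, 217, 2360]); translate([1707, 246, 0]) cube([813, 217, 1987]); }
translate([453, 3319, 0]) cube([3050, 217, 2360]);
translate([453, 463, 0]) cube([217, 2856, 2360]);
translate([3286, 463, 0]) cube([217, 2856, 2360]);


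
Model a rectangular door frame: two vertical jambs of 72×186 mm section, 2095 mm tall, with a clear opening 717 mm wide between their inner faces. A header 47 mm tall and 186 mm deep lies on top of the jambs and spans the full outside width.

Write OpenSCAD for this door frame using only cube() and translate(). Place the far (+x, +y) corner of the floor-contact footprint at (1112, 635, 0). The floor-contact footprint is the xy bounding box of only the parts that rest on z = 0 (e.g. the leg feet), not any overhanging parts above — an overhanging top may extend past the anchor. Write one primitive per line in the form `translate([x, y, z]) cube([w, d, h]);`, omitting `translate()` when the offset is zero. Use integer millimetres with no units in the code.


translate([251, 449, 0]) cube([72, 186, 2095]);
translate([1040, 449, 0]) cube([72, 186, 2095]);
translate([251, 449, 2095]) cube([861, 186, 47]);


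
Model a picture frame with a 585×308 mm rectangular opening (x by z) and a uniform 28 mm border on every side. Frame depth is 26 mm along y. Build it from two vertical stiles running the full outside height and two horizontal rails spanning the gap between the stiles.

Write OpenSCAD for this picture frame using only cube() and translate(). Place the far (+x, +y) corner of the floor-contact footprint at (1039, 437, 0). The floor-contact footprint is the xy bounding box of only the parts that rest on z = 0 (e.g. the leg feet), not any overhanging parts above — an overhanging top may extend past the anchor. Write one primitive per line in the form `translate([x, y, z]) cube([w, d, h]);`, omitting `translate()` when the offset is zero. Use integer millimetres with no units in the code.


translate([398, 411, 0]) cube([28, 26, 364]);
translate([1011, 411, 0]) cube([28, 26, 364]);
translate([426, 411, 0]) cube([585, 26, 28]);
translate([426, 411, 336]) cube([585, 26, 28]);


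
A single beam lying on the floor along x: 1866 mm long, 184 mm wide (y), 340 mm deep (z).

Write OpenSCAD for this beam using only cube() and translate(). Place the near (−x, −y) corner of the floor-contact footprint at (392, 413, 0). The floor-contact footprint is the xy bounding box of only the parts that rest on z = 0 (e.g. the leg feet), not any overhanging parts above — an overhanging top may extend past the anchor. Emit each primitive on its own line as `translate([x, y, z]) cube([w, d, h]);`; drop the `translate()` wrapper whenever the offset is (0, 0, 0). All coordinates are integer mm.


translate([392, 413, 0]) cube([1866, 184, 340]);


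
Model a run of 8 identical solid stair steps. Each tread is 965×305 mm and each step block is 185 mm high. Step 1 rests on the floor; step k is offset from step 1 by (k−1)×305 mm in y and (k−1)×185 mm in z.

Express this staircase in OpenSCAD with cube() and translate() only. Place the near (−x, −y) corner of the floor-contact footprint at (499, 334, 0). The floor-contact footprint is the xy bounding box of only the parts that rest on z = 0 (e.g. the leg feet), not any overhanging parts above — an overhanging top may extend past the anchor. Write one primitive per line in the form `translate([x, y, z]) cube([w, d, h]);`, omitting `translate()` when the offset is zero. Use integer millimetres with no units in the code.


translate([499, 334, 0]) cube([965, 305, 185]);
translate([499, 639, 185]) cube([965, 305, 185]);
translate([499, 944, 370]) cube([965, 305, 185]);
translate([499, 1249, 555]) cube([965, 305, 185]);
translate([499, 1554, 740]) cube([965, 305, 185]);
translate([499, 1859, 925]) cube([965, 305, 185]);
translate([499, 2164, 1110]) cube([965, 305, 185]);
translate([499, 2469, 1295]) cube([965, 305, 185]);


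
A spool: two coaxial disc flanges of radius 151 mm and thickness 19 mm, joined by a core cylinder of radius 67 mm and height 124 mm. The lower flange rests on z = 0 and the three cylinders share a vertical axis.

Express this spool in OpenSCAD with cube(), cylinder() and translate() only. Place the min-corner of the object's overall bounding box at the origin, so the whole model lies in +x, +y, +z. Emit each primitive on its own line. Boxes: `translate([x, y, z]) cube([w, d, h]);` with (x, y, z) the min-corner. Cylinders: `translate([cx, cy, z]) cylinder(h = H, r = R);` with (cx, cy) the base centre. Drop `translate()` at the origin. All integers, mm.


translate([151, 151, 0]) cylinder(h = 19, r = 151);
translate([151, 151, 19]) cylinder(h = 124, r = 67);
translate([151, 151, 143]) cylinder(h = 19, r = 151);


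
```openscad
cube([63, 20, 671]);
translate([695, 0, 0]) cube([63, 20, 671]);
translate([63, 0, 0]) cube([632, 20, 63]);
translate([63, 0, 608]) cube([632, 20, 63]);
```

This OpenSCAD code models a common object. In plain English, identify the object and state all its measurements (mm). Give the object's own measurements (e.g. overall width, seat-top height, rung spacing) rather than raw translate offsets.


A rectangular picture frame lying in the x–z plane (depth along y). The opening is 632 mm wide (x) by 545 mm tall (z), surrounded by a border 63 mm wide on all four sides. The frame is 20 mm deep and is made of two full-height vertical stiles with two horizontal rails fitted between them.


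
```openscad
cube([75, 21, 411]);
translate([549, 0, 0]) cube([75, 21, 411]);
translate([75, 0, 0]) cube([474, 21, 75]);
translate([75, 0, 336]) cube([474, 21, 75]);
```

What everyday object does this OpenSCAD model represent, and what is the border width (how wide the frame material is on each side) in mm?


A picture frame. The border width is 75 mm.

Four thin pieces enclosing a rectangular opening — a picture frame. The two full-height stiles are 411 mm tall; the top rail sits at z = 336 and is 75 mm tall, so the border above the opening is 411 − 336 = 75 mm, matching the stile x-width.


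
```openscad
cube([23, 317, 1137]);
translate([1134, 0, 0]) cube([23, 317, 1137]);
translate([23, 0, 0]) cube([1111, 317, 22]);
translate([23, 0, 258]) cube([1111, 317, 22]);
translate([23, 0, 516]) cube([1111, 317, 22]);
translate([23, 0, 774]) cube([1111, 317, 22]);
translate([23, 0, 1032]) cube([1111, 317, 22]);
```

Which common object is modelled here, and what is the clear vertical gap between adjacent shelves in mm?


A bookshelf. The clear shelf gap is 236 mm.

Two tall side panels with 5 horizontal boards between them — a bookshelf. The first two shelf undersides are at z = 0 and z = 258; with shelf thickness 22, the clear gap is 258 − 0 − 22 = 236 mm.


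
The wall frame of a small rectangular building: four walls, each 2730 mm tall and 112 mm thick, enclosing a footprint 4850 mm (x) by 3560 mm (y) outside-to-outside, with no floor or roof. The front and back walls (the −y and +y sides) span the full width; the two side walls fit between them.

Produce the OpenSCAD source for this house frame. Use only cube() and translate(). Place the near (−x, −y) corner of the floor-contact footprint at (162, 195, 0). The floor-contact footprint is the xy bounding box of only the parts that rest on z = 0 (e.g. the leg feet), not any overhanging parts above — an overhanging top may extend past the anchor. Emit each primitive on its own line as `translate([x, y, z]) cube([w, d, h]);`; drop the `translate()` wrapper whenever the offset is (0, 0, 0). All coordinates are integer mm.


translate([162, 195, 0]) cube([4850, 112, 2730]);
translate([162, 3643, 0]) cube([4850, 112, 2730]);
translate([162, 307, 0]) cube([112, 3336, 2730]);
translate([4900, 307, 0]) cube([112, 3336, 2730]);


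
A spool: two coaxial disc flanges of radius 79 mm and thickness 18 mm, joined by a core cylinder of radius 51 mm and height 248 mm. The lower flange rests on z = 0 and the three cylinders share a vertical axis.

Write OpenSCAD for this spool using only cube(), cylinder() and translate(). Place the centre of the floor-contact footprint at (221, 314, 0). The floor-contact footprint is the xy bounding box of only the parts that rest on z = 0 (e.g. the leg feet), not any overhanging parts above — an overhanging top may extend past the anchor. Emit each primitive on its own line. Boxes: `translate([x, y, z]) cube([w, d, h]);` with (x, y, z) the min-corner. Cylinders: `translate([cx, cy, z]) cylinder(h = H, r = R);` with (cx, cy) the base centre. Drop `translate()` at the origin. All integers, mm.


translate([221, 314, 0]) cylinder(h = 18, r = 79);
translate([221, 314, 18]) cylinder(h = 248, r = 51);
translate([221, 314, 266]) cylinder(h = 18, r = 79);


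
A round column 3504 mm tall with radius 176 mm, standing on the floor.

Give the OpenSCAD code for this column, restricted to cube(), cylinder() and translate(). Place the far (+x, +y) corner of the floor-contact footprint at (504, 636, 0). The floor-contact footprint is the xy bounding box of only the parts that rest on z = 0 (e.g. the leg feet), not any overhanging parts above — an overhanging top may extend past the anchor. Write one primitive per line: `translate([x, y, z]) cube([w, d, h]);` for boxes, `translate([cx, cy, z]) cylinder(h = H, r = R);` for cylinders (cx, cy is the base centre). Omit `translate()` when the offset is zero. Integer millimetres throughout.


translate([328, 460, 0]) cylinder(h = 3504, r = 176);


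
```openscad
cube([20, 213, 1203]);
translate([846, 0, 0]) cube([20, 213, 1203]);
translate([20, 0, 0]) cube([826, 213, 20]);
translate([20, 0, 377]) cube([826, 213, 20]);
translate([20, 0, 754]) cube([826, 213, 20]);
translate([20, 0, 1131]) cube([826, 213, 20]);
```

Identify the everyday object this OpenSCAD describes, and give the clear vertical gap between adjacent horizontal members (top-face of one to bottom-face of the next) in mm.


A bookshelf. The clear shelf gap is 357 mm.

Two tall side panels with 4 horizontal boards between them — a bookshelf. The first two shelf undersides are at z = 0 and z = 377; with shelf thickness 20, the clear gap is 377 − 0 − 20 = 357 mm.


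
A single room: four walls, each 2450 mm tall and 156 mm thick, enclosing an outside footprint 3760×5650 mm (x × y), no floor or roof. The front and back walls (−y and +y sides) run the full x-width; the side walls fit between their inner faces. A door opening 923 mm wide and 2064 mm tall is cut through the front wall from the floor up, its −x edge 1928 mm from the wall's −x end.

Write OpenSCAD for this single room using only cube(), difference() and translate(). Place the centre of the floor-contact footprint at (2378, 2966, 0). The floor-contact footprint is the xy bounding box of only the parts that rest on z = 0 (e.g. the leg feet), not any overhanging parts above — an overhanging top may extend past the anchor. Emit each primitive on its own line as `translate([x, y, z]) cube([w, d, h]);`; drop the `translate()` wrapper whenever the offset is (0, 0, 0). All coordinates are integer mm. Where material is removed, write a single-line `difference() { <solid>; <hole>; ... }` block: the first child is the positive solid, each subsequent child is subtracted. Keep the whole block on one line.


difference() { translate([498, 141, 0]) cube([3760, 156, 2450]); translate([2426, 141, 0]) cube([923, 156, 2064]); }
translate([498, 5635, 0]) cube([3760, 156, 2450]);
translate([498, 297, 0]) cube([156, 5338, 2450]);
translate([4102, 297, 0]) cube([156, 5338, 2450]);


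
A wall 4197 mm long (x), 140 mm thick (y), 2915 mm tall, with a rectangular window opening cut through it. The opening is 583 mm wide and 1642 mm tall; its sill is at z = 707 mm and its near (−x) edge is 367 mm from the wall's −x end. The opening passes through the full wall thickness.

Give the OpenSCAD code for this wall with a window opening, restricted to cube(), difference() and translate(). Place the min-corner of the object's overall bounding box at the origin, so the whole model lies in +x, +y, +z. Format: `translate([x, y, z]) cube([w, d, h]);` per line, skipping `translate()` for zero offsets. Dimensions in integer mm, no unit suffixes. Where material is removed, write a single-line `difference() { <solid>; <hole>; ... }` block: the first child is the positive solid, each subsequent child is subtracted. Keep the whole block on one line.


difference() { cube([4197, 140, 2915]); translate([367, 0, 707]) cube([583, 140, 1642]); }


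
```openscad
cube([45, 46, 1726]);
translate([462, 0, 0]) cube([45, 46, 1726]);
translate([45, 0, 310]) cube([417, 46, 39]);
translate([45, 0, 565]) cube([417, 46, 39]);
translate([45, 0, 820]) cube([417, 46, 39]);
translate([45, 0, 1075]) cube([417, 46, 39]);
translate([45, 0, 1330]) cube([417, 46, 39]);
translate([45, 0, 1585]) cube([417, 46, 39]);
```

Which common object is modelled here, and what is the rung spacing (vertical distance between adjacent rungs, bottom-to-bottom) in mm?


A ladder. The rung spacing is 255 mm.

Two tall 45×46 posts with 6 short bars between them — a ladder. Adjacent rungs sit at z = 310 and z = 565, so the spacing is 565 − 310 = 255 mm.


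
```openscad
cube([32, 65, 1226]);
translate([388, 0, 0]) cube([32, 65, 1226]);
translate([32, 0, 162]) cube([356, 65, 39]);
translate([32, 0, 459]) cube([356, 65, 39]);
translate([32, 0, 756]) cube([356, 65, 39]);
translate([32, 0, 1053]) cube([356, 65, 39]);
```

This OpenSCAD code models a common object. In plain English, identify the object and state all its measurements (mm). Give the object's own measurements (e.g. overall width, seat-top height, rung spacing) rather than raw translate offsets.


A straight ladder. Two 32×65 mm vertical rails, 1226 mm tall, stand 420 mm apart (outside-to-outside) with their front faces coplanar on the −y side. 4 rungs, each 65 mm deep and 39 mm tall, span between the inner faces of the rails, front faces flush with the rails. The lowest rung's underside is at z = 162 mm and rungs are spaced 297 mm apart (underside to underside).


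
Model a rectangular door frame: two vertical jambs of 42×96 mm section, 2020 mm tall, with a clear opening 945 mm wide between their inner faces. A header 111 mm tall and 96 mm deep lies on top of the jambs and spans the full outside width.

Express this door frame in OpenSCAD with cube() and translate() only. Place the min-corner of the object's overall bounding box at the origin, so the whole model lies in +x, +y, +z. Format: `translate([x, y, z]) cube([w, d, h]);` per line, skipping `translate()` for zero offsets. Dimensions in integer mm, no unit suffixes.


cube([42, 96, 2020]);
translate([987, 0, 0]) cube([42, 96, 2020]);
translate([0, 0, 2020]) cube([1029, 96, 111]);


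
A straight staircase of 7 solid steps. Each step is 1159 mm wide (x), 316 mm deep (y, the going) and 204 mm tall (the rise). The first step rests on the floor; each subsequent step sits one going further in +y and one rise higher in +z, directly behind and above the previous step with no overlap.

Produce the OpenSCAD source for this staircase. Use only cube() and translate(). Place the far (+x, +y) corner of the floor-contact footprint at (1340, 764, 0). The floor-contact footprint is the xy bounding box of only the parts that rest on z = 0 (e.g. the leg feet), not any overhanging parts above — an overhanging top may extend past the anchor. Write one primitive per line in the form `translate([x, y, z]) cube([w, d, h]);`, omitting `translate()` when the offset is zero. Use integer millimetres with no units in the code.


translate([181, 448, 0]) cube([1159, 316, 204]);
translate([181, 764, 204]) cube([1159, 316, 204]);
translate([181, 1080, 408]) cube([1159, 316, 204]);
translate([181, 1396, 612]) cube([1159, 316, 204]);
translate([181, 1712, 816]) cube([1159, 316, 204]);
translate([181, 2028, 1020]) cube([1159, 316, 204]);
translate([181, 2344, 1224]) cube([1159, 316, 204]);


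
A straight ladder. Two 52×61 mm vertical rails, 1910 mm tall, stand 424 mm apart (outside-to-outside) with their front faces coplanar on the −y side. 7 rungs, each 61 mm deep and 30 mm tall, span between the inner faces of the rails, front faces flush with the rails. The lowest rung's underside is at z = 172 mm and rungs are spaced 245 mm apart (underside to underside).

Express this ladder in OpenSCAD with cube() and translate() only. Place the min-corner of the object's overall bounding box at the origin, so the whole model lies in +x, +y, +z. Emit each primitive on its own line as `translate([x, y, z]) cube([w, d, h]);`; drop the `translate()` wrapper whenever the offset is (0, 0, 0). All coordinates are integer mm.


cube([52, 61, 1910]);
translate([372, 0, 0]) cube([52, 61, 1910]);
translate([52, 0, 172]) cube([320, 61, 30]);
translate([52, 0, 417]) cube([320, 61, 30]);
translate([52, 0, 662]) cube([320, 61, 30]);
translate([52, 0, 907]) cube([320, 61, 30]);
translate([52, 0, 1152]) cube([320, 61, 30]);
translate([52, 0, 1397]) cube([320, 61, 30]);
translate([52, 0, 1642]) cube([320, 61, 30]);


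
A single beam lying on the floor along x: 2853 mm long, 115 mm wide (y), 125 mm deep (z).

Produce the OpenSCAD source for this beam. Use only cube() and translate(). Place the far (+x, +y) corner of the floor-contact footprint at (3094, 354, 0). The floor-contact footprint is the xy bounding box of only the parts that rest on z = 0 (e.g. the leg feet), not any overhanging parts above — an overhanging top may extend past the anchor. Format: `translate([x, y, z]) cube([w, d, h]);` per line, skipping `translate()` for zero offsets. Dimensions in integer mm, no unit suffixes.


translate([241, 239, 0]) cube([2853, 115, 125]);


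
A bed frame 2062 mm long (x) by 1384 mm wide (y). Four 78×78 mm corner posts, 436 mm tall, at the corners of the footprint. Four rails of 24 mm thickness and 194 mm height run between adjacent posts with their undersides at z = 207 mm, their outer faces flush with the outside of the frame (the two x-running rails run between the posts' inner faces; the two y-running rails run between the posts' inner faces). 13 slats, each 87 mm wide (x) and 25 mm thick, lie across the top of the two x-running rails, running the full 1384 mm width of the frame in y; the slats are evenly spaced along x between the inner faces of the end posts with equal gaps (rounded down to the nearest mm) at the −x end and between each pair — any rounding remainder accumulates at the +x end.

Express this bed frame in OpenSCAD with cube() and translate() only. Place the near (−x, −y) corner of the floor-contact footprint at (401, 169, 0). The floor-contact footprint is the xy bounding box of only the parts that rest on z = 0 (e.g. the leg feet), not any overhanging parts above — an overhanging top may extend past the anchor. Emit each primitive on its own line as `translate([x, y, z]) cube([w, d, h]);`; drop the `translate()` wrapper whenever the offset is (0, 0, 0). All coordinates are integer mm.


translate([401, 169, 0]) cube([78, 78, 436]);
translate([401, 1475, 0]) cube([78, 78, 436]);
translate([2385, 169, 0]) cube([78, 78, 436]);
translate([2385, 1475, 0]) cube([78, 78, 436]);
translate([479, 169, 207]) cube([1906, 24, 194]);
translate([479, 1529, 207]) cube([1906, 24, 194]);
translate([401, 247, 207]) cube([24, 1228, 194]);
translate([2439, 247, 207]) cube([24, 1228, 194]);
translate([534, 169, 401]) cube([87, 1384, 25]);
translate([676, 169, 401]) cube([87, 1384, 25]);
translate([818, 169, 401]) cube([87, 1384, 25]);
translate([960, 169, 401]) cube([87, 1384, 25]);
translate([1102, 169, 401]) cube([87, 1384, 25]);
translate([1244, 169, 401]) cube([87, 1384, 25]);
translate([1386, 169, 401]) cube([87, 1384, 25]);
translate([1528, 169, 401]) cube([87, 1384, 25]);
translate([1670, 169, 401]) cube([87, 1384, 25]);
translate([1812, 169, 401]) cube([87, 1384, 25]);
translate([1954, 169, 401]) cube([87, 1384, 25]);
translate([2096, 169, 401]) cube([87, 1384, 25]);
translate([2238, 169, 401]) cube([87, 1384, 25]);


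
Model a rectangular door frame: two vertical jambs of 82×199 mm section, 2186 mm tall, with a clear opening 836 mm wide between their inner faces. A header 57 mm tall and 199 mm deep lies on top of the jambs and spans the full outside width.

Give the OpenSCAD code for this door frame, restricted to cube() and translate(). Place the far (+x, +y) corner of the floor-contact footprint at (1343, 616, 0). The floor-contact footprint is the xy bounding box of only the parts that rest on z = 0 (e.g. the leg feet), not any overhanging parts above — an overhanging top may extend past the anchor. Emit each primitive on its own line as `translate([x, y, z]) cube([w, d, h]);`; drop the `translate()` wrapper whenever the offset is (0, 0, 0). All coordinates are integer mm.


translate([343, 417, 0]) cube([82, 199, 2186]);
translate([1261, 417, 0]) cube([82, 199, 2186]);
translate([343, 417, 2186]) cube([1000, 199, 57]);


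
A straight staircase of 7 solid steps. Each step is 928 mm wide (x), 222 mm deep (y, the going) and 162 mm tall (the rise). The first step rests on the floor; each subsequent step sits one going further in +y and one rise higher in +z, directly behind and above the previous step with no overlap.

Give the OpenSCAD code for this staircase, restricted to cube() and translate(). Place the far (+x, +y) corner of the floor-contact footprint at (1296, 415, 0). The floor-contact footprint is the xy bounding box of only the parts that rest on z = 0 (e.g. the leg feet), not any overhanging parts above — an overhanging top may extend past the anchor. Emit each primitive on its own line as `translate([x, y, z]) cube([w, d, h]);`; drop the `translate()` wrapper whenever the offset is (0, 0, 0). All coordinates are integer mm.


translate([368, 193, 0]) cube([928, 222, 162]);
translate([368, 415, 162]) cube([928, 222, 162]);
translate([368, 637, 324]) cube([928, 222, 162]);
translate([368, 859, 486]) cube([928, 222, 162]);
translate([368, 1081, 648]) cube([928, 222, 162]);
translate([368, 1303, 810]) cube([928, 222, 162]);
translate([368, 1525, 972]) cube([928, 222, 162]);


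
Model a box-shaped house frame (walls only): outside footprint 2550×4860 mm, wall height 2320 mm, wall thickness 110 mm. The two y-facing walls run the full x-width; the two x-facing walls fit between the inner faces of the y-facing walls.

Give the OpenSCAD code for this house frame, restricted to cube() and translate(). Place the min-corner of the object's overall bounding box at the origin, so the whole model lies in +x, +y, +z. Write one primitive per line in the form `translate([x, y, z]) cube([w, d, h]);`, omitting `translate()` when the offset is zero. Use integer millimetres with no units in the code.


cube([2550, 110, 2320]);
translate([0, 4750, 0]) cube([2550, 110, 2320]);
translate([0, 110, 0]) cube([110, 4640, 2320]);
translate([2440, 110, 0]) cube([110, 4640, 2320]);


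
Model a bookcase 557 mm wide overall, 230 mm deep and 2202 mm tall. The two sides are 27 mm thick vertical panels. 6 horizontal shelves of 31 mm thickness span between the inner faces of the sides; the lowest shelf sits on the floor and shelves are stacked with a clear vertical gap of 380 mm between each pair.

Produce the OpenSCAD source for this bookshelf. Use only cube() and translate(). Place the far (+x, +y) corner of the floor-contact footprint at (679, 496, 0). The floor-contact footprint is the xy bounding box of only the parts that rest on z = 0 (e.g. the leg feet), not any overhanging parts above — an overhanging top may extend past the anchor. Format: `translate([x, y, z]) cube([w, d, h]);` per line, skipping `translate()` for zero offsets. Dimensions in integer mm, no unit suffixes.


translate([122, 266, 0]) cube([27, 230, 2202]);
translate([652, 266, 0]) cube([27, 230, 2202]);
translate([149, 266, 0]) cube([503, 230, 31]);
translate([149, 266, 411]) cube([503, 230, 31]);
translate([149, 266, 822]) cube([503, 230, 31]);
translate([149, 266, 1233]) cube([503, 230, 31]);
translate([149, 266, 1644]) cube([503, 230, 31]);
translate([149, 266, 2055]) cube([503, 230, 31]);


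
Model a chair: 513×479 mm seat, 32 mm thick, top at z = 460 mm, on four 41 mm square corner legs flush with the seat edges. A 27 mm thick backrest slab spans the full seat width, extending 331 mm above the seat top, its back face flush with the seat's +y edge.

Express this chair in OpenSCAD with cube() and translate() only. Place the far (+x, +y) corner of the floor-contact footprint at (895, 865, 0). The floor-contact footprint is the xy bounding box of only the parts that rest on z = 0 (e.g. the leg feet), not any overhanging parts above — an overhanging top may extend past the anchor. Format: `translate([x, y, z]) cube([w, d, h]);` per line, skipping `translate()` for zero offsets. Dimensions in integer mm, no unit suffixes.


// leg_h = 460 - 32 = 428
translate([382, 386, 428]) cube([513, 479, 32]);
translate([382, 386, 0]) cube([41, 41, 428]);
translate([854, 386, 0]) cube([41, 41, 428]);
translate([382, 824, 0]) cube([41, 41, 428]);
translate([854, 824, 0]) cube([41, 41, 428]);
translate([382, 838, 460]) cube([513, 27, 331]);


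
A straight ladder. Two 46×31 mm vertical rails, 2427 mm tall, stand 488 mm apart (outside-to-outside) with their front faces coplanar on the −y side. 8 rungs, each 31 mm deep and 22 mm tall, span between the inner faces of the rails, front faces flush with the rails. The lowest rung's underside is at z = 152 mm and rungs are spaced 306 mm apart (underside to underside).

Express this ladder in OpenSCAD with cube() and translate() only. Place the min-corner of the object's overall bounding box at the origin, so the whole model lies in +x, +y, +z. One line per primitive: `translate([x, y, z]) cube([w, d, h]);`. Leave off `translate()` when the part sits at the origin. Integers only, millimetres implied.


cube([46, 31, 2427]);
translate([442, 0, 0]) cube([46, 31, 2427]);
translate([46, 0, 152]) cube([396, 31, 22]);
translate([46, 0, 458]) cube([396, 31, 22]);
translate([46, 0, 764]) cube([396, 31, 22]);
translate([46, 0, 1070]) cube([396, 31, 22]);
translate([46, 0, 1376]) cube([396, 31, 22]);
translate([46, 0, 1682]) cube([396, 31, 22]);
translate([46, 0, 1988]) cube([396, 31, 22]);
translate([46, 0, 2294]) cube([396, 31, 22]);


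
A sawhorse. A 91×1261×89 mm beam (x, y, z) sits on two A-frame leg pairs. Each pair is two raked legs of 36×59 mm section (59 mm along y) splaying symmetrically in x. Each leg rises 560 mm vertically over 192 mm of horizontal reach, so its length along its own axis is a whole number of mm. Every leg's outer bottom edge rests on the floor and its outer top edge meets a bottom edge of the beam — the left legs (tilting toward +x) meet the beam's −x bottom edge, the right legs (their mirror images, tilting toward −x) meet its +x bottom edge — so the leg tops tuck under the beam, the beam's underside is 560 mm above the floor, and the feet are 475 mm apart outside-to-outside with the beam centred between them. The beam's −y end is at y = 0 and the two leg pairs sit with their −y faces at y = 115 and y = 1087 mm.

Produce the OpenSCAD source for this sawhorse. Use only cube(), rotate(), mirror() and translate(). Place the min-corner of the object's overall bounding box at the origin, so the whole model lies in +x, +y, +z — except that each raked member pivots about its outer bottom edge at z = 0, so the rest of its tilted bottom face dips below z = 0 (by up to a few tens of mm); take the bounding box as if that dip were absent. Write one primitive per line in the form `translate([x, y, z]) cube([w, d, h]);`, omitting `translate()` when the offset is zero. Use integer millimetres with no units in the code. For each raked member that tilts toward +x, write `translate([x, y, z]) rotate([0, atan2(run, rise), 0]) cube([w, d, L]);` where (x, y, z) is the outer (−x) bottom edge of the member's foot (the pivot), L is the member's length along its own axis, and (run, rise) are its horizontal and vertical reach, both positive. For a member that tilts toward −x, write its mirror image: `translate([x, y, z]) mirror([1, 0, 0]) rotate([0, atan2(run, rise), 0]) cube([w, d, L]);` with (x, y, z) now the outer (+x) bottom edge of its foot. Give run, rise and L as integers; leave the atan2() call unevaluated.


translate([192, 0, 560]) cube([91, 1261, 89]);
translate([0, 115, 0]) rotate([0, atan2(192, 560), 0]) cube([36, 59, 592]);
translate([475, 115, 0]) mirror([1, 0, 0]) rotate([0, atan2(192, 560), 0]) cube([36, 59, 592]);
translate([0, 1087, 0]) rotate([0, atan2(192, 560), 0]) cube([36, 59, 592]);
translate([475, 1087, 0]) mirror([1, 0, 0]) rotate([0, atan2(192, 560), 0]) cube([36, 59, 592]);


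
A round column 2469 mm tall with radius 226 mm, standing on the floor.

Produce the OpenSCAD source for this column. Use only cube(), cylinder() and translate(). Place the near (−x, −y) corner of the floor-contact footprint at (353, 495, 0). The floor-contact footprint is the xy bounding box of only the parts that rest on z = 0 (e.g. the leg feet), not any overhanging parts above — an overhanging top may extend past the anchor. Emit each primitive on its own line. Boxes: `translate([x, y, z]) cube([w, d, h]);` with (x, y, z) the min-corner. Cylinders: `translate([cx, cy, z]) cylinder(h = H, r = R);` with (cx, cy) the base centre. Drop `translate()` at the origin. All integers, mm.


translate([579, 721, 0]) cylinder(h = 2469, r = 226);


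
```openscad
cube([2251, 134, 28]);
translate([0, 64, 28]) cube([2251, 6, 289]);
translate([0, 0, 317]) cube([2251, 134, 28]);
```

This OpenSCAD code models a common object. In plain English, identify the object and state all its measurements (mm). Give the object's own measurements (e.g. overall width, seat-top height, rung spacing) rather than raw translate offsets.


An I-beam lying along x, 2251 mm long. Overall section height 345 mm. Two flanges 134 mm wide (y) and 28 mm thick, one on the floor and one at the top; a web 6 mm thick runs between them, centred on the flange width.


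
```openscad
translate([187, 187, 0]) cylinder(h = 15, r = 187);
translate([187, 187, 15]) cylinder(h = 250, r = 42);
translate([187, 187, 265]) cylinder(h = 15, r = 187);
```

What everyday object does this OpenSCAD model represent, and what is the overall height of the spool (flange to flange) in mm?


A spool. The overall height is 280 mm.

Three coaxial cylinders, large–small–large — a spool. Two 15 mm flanges and a 250 mm core give 15 + 250 + 15 = 280 mm.


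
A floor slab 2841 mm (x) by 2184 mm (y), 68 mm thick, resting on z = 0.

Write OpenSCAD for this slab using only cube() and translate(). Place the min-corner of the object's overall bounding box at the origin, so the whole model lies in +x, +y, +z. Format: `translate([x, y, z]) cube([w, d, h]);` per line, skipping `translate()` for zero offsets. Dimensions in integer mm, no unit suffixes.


cube([2841, 2184, 68]);


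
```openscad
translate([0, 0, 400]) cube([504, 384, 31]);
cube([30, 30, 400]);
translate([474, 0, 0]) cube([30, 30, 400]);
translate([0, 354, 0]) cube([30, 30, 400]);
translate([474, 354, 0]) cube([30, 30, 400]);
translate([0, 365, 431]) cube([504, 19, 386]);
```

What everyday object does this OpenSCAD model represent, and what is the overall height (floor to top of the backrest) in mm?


A chair. The overall height is 817 mm.

A slab on four corner posts with a tall panel at the back — a chair. The seat slab sits at z = 400 with thickness 31, and the 386 mm backrest starts at the seat top, so the overall height is 400 + 31 + 386 = 817 mm.


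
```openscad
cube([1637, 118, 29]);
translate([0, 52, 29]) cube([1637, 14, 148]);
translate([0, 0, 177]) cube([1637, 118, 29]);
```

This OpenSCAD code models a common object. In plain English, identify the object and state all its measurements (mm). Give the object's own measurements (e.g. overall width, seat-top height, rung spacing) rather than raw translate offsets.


An I-beam lying along x, 1637 mm long. Overall section height 206 mm. Two flanges 118 mm wide (y) and 29 mm thick, one on the floor and one at the top; a web 14 mm thick runs between them, centred on the flange width.


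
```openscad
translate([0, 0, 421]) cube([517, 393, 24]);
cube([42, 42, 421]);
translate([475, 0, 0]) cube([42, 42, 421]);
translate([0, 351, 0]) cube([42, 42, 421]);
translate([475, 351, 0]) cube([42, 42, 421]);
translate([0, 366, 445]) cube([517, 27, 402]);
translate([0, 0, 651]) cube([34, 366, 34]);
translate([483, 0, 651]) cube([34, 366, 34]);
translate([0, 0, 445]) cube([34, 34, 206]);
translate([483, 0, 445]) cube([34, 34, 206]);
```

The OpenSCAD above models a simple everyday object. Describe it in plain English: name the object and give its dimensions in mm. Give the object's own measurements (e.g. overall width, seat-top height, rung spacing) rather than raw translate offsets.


A chair. The seat is a 517×393×24 mm slab with its top at z = 445 mm, on four 42×42 mm corner legs (flush with the seat edges, standing on z = 0). A flat backrest 27 mm thick, 402 mm tall, spans the full seat width and rises from the seat top along its +y edge, rear face flush with the rear of the seat. Two armrests of 34×34 mm section run along each side from the seat's front edge to the front of the backrest, top faces 240 mm above the seat top and outer faces flush with the seat's x-edges; a 34×34 mm post under the front of each armrest stands on the seat at the front corner.


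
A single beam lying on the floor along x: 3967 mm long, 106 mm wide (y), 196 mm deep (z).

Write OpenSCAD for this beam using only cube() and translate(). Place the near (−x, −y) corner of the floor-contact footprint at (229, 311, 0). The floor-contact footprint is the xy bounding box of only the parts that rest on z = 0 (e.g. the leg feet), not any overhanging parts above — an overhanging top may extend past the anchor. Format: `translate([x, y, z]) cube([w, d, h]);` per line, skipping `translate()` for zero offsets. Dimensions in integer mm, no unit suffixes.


translate([229, 311, 0]) cube([3967, 106, 196]);


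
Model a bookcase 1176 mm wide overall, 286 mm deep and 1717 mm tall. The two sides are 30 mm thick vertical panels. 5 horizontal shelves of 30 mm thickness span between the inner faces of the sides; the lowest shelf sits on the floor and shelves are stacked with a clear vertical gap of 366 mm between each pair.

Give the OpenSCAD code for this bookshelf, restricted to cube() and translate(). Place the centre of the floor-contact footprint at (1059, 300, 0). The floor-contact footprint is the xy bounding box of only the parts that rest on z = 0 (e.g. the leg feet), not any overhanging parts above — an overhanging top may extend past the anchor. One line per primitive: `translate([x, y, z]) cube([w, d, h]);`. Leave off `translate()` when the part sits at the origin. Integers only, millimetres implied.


translate([471, 157, 0]) cube([30, 286, 1717]);
translate([1617, 157, 0]) cube([30, 286, 1717]);
translate([501, 157, 0]) cube([1116, 286, 30]);
translate([501, 157, 396]) cube([1116, 286, 30]);
translate([501, 157, 792]) cube([1116, 286, 30]);
translate([501, 157, 1188]) cube([1116, 286, 30]);
translate([501, 157, 1584]) cube([1116, 286, 30]);
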